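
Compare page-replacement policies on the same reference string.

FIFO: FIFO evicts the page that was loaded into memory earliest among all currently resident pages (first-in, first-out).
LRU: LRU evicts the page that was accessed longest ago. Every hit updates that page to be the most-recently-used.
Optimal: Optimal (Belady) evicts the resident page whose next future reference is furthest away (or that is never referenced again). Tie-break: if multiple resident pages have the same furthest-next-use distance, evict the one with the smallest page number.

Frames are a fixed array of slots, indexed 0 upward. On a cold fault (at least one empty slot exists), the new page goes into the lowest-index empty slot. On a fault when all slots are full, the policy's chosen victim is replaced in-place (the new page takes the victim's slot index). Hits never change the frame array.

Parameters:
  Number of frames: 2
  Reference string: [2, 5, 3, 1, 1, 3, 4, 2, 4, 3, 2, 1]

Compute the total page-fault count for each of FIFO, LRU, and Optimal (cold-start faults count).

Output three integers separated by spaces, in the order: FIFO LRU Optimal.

Answer: 8 9 8

Derivation:
--- FIFO ---
  step 0: ref 2 -> FAULT, frames=[2,-] (faults so far: 1)
  step 1: ref 5 -> FAULT, frames=[2,5] (faults so far: 2)
  step 2: ref 3 -> FAULT, evict 2, frames=[3,5] (faults so far: 3)
  step 3: ref 1 -> FAULT, evict 5, frames=[3,1] (faults so far: 4)
  step 4: ref 1 -> HIT, frames=[3,1] (faults so far: 4)
  step 5: ref 3 -> HIT, frames=[3,1] (faults so far: 4)
  step 6: ref 4 -> FAULT, evict 3, frames=[4,1] (faults so far: 5)
  step 7: ref 2 -> FAULT, evict 1, frames=[4,2] (faults so far: 6)
  step 8: ref 4 -> HIT, frames=[4,2] (faults so far: 6)
  step 9: ref 3 -> FAULT, evict 4, frames=[3,2] (faults so far: 7)
  step 10: ref 2 -> HIT, frames=[3,2] (faults so far: 7)
  step 11: ref 1 -> FAULT, evict 2, frames=[3,1] (faults so far: 8)
  FIFO total faults: 8
--- LRU ---
  step 0: ref 2 -> FAULT, frames=[2,-] (faults so far: 1)
  step 1: ref 5 -> FAULT, frames=[2,5] (faults so far: 2)
  step 2: ref 3 -> FAULT, evict 2, frames=[3,5] (faults so far: 3)
  step 3: ref 1 -> FAULT, evict 5, frames=[3,1] (faults so far: 4)
  step 4: ref 1 -> HIT, frames=[3,1] (faults so far: 4)
  step 5: ref 3 -> HIT, frames=[3,1] (faults so far: 4)
  step 6: ref 4 -> FAULT, evict 1, frames=[3,4] (faults so far: 5)
  step 7: ref 2 -> FAULT, evict 3, frames=[2,4] (faults so far: 6)
  step 8: ref 4 -> HIT, frames=[2,4] (faults so far: 6)
  step 9: ref 3 -> FAULT, evict 2, frames=[3,4] (faults so far: 7)
  step 10: ref 2 -> FAULT, evict 4, frames=[3,2] (faults so far: 8)
  step 11: ref 1 -> FAULT, evict 3, frames=[1,2] (faults so far: 9)
  LRU total faults: 9
--- Optimal ---
  step 0: ref 2 -> FAULT, frames=[2,-] (faults so far: 1)
  step 1: ref 5 -> FAULT, frames=[2,5] (faults so far: 2)
  step 2: ref 3 -> FAULT, evict 5, frames=[2,3] (faults so far: 3)
  step 3: ref 1 -> FAULT, evict 2, frames=[1,3] (faults so far: 4)
  step 4: ref 1 -> HIT, frames=[1,3] (faults so far: 4)
  step 5: ref 3 -> HIT, frames=[1,3] (faults so far: 4)
  step 6: ref 4 -> FAULT, evict 1, frames=[4,3] (faults so far: 5)
  step 7: ref 2 -> FAULT, evict 3, frames=[4,2] (faults so far: 6)
  step 8: ref 4 -> HIT, frames=[4,2] (faults so far: 6)
  step 9: ref 3 -> FAULT, evict 4, frames=[3,2] (faults so far: 7)
  step 10: ref 2 -> HIT, frames=[3,2] (faults so far: 7)
  step 11: ref 1 -> FAULT, evict 2, frames=[3,1] (faults so far: 8)
  Optimal total faults: 8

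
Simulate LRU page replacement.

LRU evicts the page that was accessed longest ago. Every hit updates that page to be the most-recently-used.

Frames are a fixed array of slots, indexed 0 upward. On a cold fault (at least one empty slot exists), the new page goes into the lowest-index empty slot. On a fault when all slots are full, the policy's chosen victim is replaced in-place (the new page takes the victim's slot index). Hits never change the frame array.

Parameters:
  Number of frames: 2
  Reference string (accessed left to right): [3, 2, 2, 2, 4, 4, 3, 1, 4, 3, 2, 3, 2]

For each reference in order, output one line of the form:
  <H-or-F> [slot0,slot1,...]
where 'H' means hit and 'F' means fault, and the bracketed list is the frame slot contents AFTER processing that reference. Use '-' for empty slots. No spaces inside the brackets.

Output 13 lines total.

F [3,-]
F [3,2]
H [3,2]
H [3,2]
F [4,2]
H [4,2]
F [4,3]
F [1,3]
F [1,4]
F [3,4]
F [3,2]
H [3,2]
H [3,2]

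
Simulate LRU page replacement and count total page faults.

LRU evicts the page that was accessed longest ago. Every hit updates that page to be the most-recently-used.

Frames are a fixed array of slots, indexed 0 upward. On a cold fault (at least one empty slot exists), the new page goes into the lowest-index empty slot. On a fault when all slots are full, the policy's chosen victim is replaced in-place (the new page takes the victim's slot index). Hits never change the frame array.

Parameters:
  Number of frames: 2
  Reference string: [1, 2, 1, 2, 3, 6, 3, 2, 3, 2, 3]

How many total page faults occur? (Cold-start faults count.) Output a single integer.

Answer: 5

Derivation:
Step 0: ref 1 → FAULT, frames=[1,-]
Step 1: ref 2 → FAULT, frames=[1,2]
Step 2: ref 1 → HIT, frames=[1,2]
Step 3: ref 2 → HIT, frames=[1,2]
Step 4: ref 3 → FAULT (evict 1), frames=[3,2]
Step 5: ref 6 → FAULT (evict 2), frames=[3,6]
Step 6: ref 3 → HIT, frames=[3,6]
Step 7: ref 2 → FAULT (evict 6), frames=[3,2]
Step 8: ref 3 → HIT, frames=[3,2]
Step 9: ref 2 → HIT, frames=[3,2]
Step 10: ref 3 → HIT, frames=[3,2]
Total faults: 5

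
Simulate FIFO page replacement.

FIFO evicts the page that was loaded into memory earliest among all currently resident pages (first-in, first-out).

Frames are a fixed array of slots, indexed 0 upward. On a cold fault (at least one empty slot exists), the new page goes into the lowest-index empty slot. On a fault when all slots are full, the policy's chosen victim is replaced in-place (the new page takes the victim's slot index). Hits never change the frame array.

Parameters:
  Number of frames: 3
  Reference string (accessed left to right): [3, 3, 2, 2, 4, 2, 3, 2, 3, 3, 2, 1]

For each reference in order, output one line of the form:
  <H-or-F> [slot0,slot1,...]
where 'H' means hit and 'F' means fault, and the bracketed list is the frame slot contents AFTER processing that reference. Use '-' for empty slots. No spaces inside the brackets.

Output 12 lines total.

F [3,-,-]
H [3,-,-]
F [3,2,-]
H [3,2,-]
F [3,2,4]
H [3,2,4]
H [3,2,4]
H [3,2,4]
H [3,2,4]
H [3,2,4]
H [3,2,4]
F [1,2,4]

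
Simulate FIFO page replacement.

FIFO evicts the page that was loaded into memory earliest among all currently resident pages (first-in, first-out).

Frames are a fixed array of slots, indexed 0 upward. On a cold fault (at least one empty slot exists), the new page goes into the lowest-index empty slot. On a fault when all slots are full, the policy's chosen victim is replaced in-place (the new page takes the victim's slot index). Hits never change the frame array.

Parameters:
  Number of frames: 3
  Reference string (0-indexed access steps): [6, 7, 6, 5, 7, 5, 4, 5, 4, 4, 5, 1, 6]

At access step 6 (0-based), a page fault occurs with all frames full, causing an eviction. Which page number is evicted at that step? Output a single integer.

Step 0: ref 6 -> FAULT, frames=[6,-,-]
Step 1: ref 7 -> FAULT, frames=[6,7,-]
Step 2: ref 6 -> HIT, frames=[6,7,-]
Step 3: ref 5 -> FAULT, frames=[6,7,5]
Step 4: ref 7 -> HIT, frames=[6,7,5]
Step 5: ref 5 -> HIT, frames=[6,7,5]
Step 6: ref 4 -> FAULT, evict 6, frames=[4,7,5]
At step 6: evicted page 6

Answer: 6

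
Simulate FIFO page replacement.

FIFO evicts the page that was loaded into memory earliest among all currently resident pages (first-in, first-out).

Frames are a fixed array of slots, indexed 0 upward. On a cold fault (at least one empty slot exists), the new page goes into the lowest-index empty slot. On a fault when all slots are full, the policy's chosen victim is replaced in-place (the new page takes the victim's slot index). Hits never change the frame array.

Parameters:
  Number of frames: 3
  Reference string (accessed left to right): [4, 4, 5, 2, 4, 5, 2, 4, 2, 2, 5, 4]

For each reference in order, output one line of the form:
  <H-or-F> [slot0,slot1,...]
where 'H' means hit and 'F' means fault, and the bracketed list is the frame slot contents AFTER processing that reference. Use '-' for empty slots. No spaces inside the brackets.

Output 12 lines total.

F [4,-,-]
H [4,-,-]
F [4,5,-]
F [4,5,2]
H [4,5,2]
H [4,5,2]
H [4,5,2]
H [4,5,2]
H [4,5,2]
H [4,5,2]
H [4,5,2]
H [4,5,2]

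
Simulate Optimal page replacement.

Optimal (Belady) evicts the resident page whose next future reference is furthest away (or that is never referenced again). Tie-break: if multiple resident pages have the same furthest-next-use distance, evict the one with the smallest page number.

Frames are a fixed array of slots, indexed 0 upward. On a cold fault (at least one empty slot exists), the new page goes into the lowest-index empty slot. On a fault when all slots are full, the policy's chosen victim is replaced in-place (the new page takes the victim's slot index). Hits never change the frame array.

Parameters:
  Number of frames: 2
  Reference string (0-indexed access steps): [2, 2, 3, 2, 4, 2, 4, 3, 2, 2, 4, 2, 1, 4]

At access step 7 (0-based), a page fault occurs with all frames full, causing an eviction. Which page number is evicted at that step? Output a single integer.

Answer: 4

Derivation:
Step 0: ref 2 -> FAULT, frames=[2,-]
Step 1: ref 2 -> HIT, frames=[2,-]
Step 2: ref 3 -> FAULT, frames=[2,3]
Step 3: ref 2 -> HIT, frames=[2,3]
Step 4: ref 4 -> FAULT, evict 3, frames=[2,4]
Step 5: ref 2 -> HIT, frames=[2,4]
Step 6: ref 4 -> HIT, frames=[2,4]
Step 7: ref 3 -> FAULT, evict 4, frames=[2,3]
At step 7: evicted page 4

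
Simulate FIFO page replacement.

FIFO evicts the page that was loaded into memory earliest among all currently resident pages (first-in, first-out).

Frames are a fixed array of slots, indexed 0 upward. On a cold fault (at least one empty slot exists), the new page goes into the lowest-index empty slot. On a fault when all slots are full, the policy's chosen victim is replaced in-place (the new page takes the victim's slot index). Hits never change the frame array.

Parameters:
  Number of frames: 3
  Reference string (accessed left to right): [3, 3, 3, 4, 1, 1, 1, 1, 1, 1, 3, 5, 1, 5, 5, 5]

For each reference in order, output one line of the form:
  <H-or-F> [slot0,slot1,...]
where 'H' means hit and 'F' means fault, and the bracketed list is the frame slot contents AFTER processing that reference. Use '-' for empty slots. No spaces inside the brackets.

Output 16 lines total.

F [3,-,-]
H [3,-,-]
H [3,-,-]
F [3,4,-]
F [3,4,1]
H [3,4,1]
H [3,4,1]
H [3,4,1]
H [3,4,1]
H [3,4,1]
H [3,4,1]
F [5,4,1]
H [5,4,1]
H [5,4,1]
H [5,4,1]
H [5,4,1]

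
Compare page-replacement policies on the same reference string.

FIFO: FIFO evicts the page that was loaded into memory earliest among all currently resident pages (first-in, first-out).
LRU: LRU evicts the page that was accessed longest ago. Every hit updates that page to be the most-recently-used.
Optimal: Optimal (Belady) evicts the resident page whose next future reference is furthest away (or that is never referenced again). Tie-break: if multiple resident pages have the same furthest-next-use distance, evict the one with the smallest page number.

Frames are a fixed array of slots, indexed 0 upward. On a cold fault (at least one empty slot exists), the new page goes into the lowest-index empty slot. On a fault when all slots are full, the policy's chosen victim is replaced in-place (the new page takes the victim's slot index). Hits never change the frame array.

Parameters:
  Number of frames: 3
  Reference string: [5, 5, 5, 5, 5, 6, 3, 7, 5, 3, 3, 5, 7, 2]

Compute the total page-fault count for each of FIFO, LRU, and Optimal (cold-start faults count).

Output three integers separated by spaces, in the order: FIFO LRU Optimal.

Answer: 6 6 5

Derivation:
--- FIFO ---
  step 0: ref 5 -> FAULT, frames=[5,-,-] (faults so far: 1)
  step 1: ref 5 -> HIT, frames=[5,-,-] (faults so far: 1)
  step 2: ref 5 -> HIT, frames=[5,-,-] (faults so far: 1)
  step 3: ref 5 -> HIT, frames=[5,-,-] (faults so far: 1)
  step 4: ref 5 -> HIT, frames=[5,-,-] (faults so far: 1)
  step 5: ref 6 -> FAULT, frames=[5,6,-] (faults so far: 2)
  step 6: ref 3 -> FAULT, frames=[5,6,3] (faults so far: 3)
  step 7: ref 7 -> FAULT, evict 5, frames=[7,6,3] (faults so far: 4)
  step 8: ref 5 -> FAULT, evict 6, frames=[7,5,3] (faults so far: 5)
  step 9: ref 3 -> HIT, frames=[7,5,3] (faults so far: 5)
  step 10: ref 3 -> HIT, frames=[7,5,3] (faults so far: 5)
  step 11: ref 5 -> HIT, frames=[7,5,3] (faults so far: 5)
  step 12: ref 7 -> HIT, frames=[7,5,3] (faults so far: 5)
  step 13: ref 2 -> FAULT, evict 3, frames=[7,5,2] (faults so far: 6)
  FIFO total faults: 6
--- LRU ---
  step 0: ref 5 -> FAULT, frames=[5,-,-] (faults so far: 1)
  step 1: ref 5 -> HIT, frames=[5,-,-] (faults so far: 1)
  step 2: ref 5 -> HIT, frames=[5,-,-] (faults so far: 1)
  step 3: ref 5 -> HIT, frames=[5,-,-] (faults so far: 1)
  step 4: ref 5 -> HIT, frames=[5,-,-] (faults so far: 1)
  step 5: ref 6 -> FAULT, frames=[5,6,-] (faults so far: 2)
  step 6: ref 3 -> FAULT, frames=[5,6,3] (faults so far: 3)
  step 7: ref 7 -> FAULT, evict 5, frames=[7,6,3] (faults so far: 4)
  step 8: ref 5 -> FAULT, evict 6, frames=[7,5,3] (faults so far: 5)
  step 9: ref 3 -> HIT, frames=[7,5,3] (faults so far: 5)
  step 10: ref 3 -> HIT, frames=[7,5,3] (faults so far: 5)
  step 11: ref 5 -> HIT, frames=[7,5,3] (faults so far: 5)
  step 12: ref 7 -> HIT, frames=[7,5,3] (faults so far: 5)
  step 13: ref 2 -> FAULT, evict 3, frames=[7,5,2] (faults so far: 6)
  LRU total faults: 6
--- Optimal ---
  step 0: ref 5 -> FAULT, frames=[5,-,-] (faults so far: 1)
  step 1: ref 5 -> HIT, frames=[5,-,-] (faults so far: 1)
  step 2: ref 5 -> HIT, frames=[5,-,-] (faults so far: 1)
  step 3: ref 5 -> HIT, frames=[5,-,-] (faults so far: 1)
  step 4: ref 5 -> HIT, frames=[5,-,-] (faults so far: 1)
  step 5: ref 6 -> FAULT, frames=[5,6,-] (faults so far: 2)
  step 6: ref 3 -> FAULT, frames=[5,6,3] (faults so far: 3)
  step 7: ref 7 -> FAULT, evict 6, frames=[5,7,3] (faults so far: 4)
  step 8: ref 5 -> HIT, frames=[5,7,3] (faults so far: 4)
  step 9: ref 3 -> HIT, frames=[5,7,3] (faults so far: 4)
  step 10: ref 3 -> HIT, frames=[5,7,3] (faults so far: 4)
  step 11: ref 5 -> HIT, frames=[5,7,3] (faults so far: 4)
  step 12: ref 7 -> HIT, frames=[5,7,3] (faults so far: 4)
  step 13: ref 2 -> FAULT, evict 3, frames=[5,7,2] (faults so far: 5)
  Optimal total faults: 5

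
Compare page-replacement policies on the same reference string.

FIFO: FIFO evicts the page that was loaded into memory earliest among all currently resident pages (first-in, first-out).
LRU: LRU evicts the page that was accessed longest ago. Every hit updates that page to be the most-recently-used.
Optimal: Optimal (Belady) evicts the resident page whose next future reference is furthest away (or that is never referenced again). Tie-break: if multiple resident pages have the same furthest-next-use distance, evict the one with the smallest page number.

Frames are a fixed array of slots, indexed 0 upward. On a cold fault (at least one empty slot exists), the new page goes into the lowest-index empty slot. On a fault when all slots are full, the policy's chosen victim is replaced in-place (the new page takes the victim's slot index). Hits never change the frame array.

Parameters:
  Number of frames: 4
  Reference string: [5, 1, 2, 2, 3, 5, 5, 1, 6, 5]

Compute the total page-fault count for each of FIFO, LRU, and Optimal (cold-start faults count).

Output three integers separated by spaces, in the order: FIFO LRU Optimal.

--- FIFO ---
  step 0: ref 5 -> FAULT, frames=[5,-,-,-] (faults so far: 1)
  step 1: ref 1 -> FAULT, frames=[5,1,-,-] (faults so far: 2)
  step 2: ref 2 -> FAULT, frames=[5,1,2,-] (faults so far: 3)
  step 3: ref 2 -> HIT, frames=[5,1,2,-] (faults so far: 3)
  step 4: ref 3 -> FAULT, frames=[5,1,2,3] (faults so far: 4)
  step 5: ref 5 -> HIT, frames=[5,1,2,3] (faults so far: 4)
  step 6: ref 5 -> HIT, frames=[5,1,2,3] (faults so far: 4)
  step 7: ref 1 -> HIT, frames=[5,1,2,3] (faults so far: 4)
  step 8: ref 6 -> FAULT, evict 5, frames=[6,1,2,3] (faults so far: 5)
  step 9: ref 5 -> FAULT, evict 1, frames=[6,5,2,3] (faults so far: 6)
  FIFO total faults: 6
--- LRU ---
  step 0: ref 5 -> FAULT, frames=[5,-,-,-] (faults so far: 1)
  step 1: ref 1 -> FAULT, frames=[5,1,-,-] (faults so far: 2)
  step 2: ref 2 -> FAULT, frames=[5,1,2,-] (faults so far: 3)
  step 3: ref 2 -> HIT, frames=[5,1,2,-] (faults so far: 3)
  step 4: ref 3 -> FAULT, frames=[5,1,2,3] (faults so far: 4)
  step 5: ref 5 -> HIT, frames=[5,1,2,3] (faults so far: 4)
  step 6: ref 5 -> HIT, frames=[5,1,2,3] (faults so far: 4)
  step 7: ref 1 -> HIT, frames=[5,1,2,3] (faults so far: 4)
  step 8: ref 6 -> FAULT, evict 2, frames=[5,1,6,3] (faults so far: 5)
  step 9: ref 5 -> HIT, frames=[5,1,6,3] (faults so far: 5)
  LRU total faults: 5
--- Optimal ---
  step 0: ref 5 -> FAULT, frames=[5,-,-,-] (faults so far: 1)
  step 1: ref 1 -> FAULT, frames=[5,1,-,-] (faults so far: 2)
  step 2: ref 2 -> FAULT, frames=[5,1,2,-] (faults so far: 3)
  step 3: ref 2 -> HIT, frames=[5,1,2,-] (faults so far: 3)
  step 4: ref 3 -> FAULT, frames=[5,1,2,3] (faults so far: 4)
  step 5: ref 5 -> HIT, frames=[5,1,2,3] (faults so far: 4)
  step 6: ref 5 -> HIT, frames=[5,1,2,3] (faults so far: 4)
  step 7: ref 1 -> HIT, frames=[5,1,2,3] (faults so far: 4)
  step 8: ref 6 -> FAULT, evict 1, frames=[5,6,2,3] (faults so far: 5)
  step 9: ref 5 -> HIT, frames=[5,6,2,3] (faults so far: 5)
  Optimal total faults: 5

Answer: 6 5 5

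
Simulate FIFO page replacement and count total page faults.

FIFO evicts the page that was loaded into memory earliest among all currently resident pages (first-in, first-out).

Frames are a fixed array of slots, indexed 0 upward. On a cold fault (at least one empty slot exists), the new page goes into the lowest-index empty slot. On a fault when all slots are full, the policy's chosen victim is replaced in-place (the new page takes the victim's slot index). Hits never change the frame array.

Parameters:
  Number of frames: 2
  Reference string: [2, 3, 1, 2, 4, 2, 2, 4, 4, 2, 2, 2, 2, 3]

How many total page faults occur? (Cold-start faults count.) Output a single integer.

Answer: 6

Derivation:
Step 0: ref 2 → FAULT, frames=[2,-]
Step 1: ref 3 → FAULT, frames=[2,3]
Step 2: ref 1 → FAULT (evict 2), frames=[1,3]
Step 3: ref 2 → FAULT (evict 3), frames=[1,2]
Step 4: ref 4 → FAULT (evict 1), frames=[4,2]
Step 5: ref 2 → HIT, frames=[4,2]
Step 6: ref 2 → HIT, frames=[4,2]
Step 7: ref 4 → HIT, frames=[4,2]
Step 8: ref 4 → HIT, frames=[4,2]
Step 9: ref 2 → HIT, frames=[4,2]
Step 10: ref 2 → HIT, frames=[4,2]
Step 11: ref 2 → HIT, frames=[4,2]
Step 12: ref 2 → HIT, frames=[4,2]
Step 13: ref 3 → FAULT (evict 2), frames=[4,3]
Total faults: 6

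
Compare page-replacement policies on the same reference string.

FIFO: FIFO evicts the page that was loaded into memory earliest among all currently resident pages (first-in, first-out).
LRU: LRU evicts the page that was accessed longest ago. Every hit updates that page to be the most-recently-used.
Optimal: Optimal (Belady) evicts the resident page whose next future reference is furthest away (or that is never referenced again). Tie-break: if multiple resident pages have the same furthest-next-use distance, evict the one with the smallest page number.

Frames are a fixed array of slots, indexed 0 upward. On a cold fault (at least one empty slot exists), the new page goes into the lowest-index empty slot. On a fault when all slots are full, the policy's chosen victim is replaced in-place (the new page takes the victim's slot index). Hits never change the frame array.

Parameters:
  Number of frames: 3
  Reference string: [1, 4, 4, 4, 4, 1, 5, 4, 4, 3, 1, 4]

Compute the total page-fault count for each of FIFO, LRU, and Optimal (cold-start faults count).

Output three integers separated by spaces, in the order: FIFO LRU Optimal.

Answer: 6 5 4

Derivation:
--- FIFO ---
  step 0: ref 1 -> FAULT, frames=[1,-,-] (faults so far: 1)
  step 1: ref 4 -> FAULT, frames=[1,4,-] (faults so far: 2)
  step 2: ref 4 -> HIT, frames=[1,4,-] (faults so far: 2)
  step 3: ref 4 -> HIT, frames=[1,4,-] (faults so far: 2)
  step 4: ref 4 -> HIT, frames=[1,4,-] (faults so far: 2)
  step 5: ref 1 -> HIT, frames=[1,4,-] (faults so far: 2)
  step 6: ref 5 -> FAULT, frames=[1,4,5] (faults so far: 3)
  step 7: ref 4 -> HIT, frames=[1,4,5] (faults so far: 3)
  step 8: ref 4 -> HIT, frames=[1,4,5] (faults so far: 3)
  step 9: ref 3 -> FAULT, evict 1, frames=[3,4,5] (faults so far: 4)
  step 10: ref 1 -> FAULT, evict 4, frames=[3,1,5] (faults so far: 5)
  step 11: ref 4 -> FAULT, evict 5, frames=[3,1,4] (faults so far: 6)
  FIFO total faults: 6
--- LRU ---
  step 0: ref 1 -> FAULT, frames=[1,-,-] (faults so far: 1)
  step 1: ref 4 -> FAULT, frames=[1,4,-] (faults so far: 2)
  step 2: ref 4 -> HIT, frames=[1,4,-] (faults so far: 2)
  step 3: ref 4 -> HIT, frames=[1,4,-] (faults so far: 2)
  step 4: ref 4 -> HIT, frames=[1,4,-] (faults so far: 2)
  step 5: ref 1 -> HIT, frames=[1,4,-] (faults so far: 2)
  step 6: ref 5 -> FAULT, frames=[1,4,5] (faults so far: 3)
  step 7: ref 4 -> HIT, frames=[1,4,5] (faults so far: 3)
  step 8: ref 4 -> HIT, frames=[1,4,5] (faults so far: 3)
  step 9: ref 3 -> FAULT, evict 1, frames=[3,4,5] (faults so far: 4)
  step 10: ref 1 -> FAULT, evict 5, frames=[3,4,1] (faults so far: 5)
  step 11: ref 4 -> HIT, frames=[3,4,1] (faults so far: 5)
  LRU total faults: 5
--- Optimal ---
  step 0: ref 1 -> FAULT, frames=[1,-,-] (faults so far: 1)
  step 1: ref 4 -> FAULT, frames=[1,4,-] (faults so far: 2)
  step 2: ref 4 -> HIT, frames=[1,4,-] (faults so far: 2)
  step 3: ref 4 -> HIT, frames=[1,4,-] (faults so far: 2)
  step 4: ref 4 -> HIT, frames=[1,4,-] (faults so far: 2)
  step 5: ref 1 -> HIT, frames=[1,4,-] (faults so far: 2)
  step 6: ref 5 -> FAULT, frames=[1,4,5] (faults so far: 3)
  step 7: ref 4 -> HIT, frames=[1,4,5] (faults so far: 3)
  step 8: ref 4 -> HIT, frames=[1,4,5] (faults so far: 3)
  step 9: ref 3 -> FAULT, evict 5, frames=[1,4,3] (faults so far: 4)
  step 10: ref 1 -> HIT, frames=[1,4,3] (faults so far: 4)
  step 11: ref 4 -> HIT, frames=[1,4,3] (faults so far: 4)
  Optimal total faults: 4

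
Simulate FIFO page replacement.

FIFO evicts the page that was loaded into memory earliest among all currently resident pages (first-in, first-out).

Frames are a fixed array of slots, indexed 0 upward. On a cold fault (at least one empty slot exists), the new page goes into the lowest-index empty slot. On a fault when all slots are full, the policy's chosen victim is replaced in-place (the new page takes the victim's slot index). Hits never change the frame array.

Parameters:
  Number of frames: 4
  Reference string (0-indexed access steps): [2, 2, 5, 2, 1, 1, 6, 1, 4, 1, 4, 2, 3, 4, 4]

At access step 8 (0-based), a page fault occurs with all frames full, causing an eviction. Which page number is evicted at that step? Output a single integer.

Step 0: ref 2 -> FAULT, frames=[2,-,-,-]
Step 1: ref 2 -> HIT, frames=[2,-,-,-]
Step 2: ref 5 -> FAULT, frames=[2,5,-,-]
Step 3: ref 2 -> HIT, frames=[2,5,-,-]
Step 4: ref 1 -> FAULT, frames=[2,5,1,-]
Step 5: ref 1 -> HIT, frames=[2,5,1,-]
Step 6: ref 6 -> FAULT, frames=[2,5,1,6]
Step 7: ref 1 -> HIT, frames=[2,5,1,6]
Step 8: ref 4 -> FAULT, evict 2, frames=[4,5,1,6]
At step 8: evicted page 2

Answer: 2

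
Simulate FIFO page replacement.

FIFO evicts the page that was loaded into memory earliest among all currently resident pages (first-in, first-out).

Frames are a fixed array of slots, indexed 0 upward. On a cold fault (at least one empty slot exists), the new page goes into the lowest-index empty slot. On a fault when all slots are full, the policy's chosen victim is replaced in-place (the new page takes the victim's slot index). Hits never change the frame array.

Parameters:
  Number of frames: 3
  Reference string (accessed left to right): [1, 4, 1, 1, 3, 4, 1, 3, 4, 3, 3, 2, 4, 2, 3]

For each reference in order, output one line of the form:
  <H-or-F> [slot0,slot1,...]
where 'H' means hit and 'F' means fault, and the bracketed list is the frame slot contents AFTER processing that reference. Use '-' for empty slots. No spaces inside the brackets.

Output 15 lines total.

F [1,-,-]
F [1,4,-]
H [1,4,-]
H [1,4,-]
F [1,4,3]
H [1,4,3]
H [1,4,3]
H [1,4,3]
H [1,4,3]
H [1,4,3]
H [1,4,3]
F [2,4,3]
H [2,4,3]
H [2,4,3]
H [2,4,3]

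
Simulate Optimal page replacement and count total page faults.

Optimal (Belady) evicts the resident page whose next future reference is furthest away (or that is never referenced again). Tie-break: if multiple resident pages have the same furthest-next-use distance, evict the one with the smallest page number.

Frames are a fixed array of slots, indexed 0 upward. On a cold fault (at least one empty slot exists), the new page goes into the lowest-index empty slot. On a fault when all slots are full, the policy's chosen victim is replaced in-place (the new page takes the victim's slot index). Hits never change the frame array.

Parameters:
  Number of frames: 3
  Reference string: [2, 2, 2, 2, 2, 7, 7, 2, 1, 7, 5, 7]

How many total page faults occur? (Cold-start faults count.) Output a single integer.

Answer: 4

Derivation:
Step 0: ref 2 → FAULT, frames=[2,-,-]
Step 1: ref 2 → HIT, frames=[2,-,-]
Step 2: ref 2 → HIT, frames=[2,-,-]
Step 3: ref 2 → HIT, frames=[2,-,-]
Step 4: ref 2 → HIT, frames=[2,-,-]
Step 5: ref 7 → FAULT, frames=[2,7,-]
Step 6: ref 7 → HIT, frames=[2,7,-]
Step 7: ref 2 → HIT, frames=[2,7,-]
Step 8: ref 1 → FAULT, frames=[2,7,1]
Step 9: ref 7 → HIT, frames=[2,7,1]
Step 10: ref 5 → FAULT (evict 1), frames=[2,7,5]
Step 11: ref 7 → HIT, frames=[2,7,5]
Total faults: 4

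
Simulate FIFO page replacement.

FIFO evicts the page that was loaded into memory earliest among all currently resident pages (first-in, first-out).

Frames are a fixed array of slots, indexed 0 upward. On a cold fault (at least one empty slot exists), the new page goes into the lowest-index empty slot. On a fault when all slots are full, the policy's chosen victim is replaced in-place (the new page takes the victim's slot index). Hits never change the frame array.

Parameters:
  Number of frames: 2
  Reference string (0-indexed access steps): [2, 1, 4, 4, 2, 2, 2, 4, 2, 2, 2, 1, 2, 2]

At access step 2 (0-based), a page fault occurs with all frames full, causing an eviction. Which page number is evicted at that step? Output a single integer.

Step 0: ref 2 -> FAULT, frames=[2,-]
Step 1: ref 1 -> FAULT, frames=[2,1]
Step 2: ref 4 -> FAULT, evict 2, frames=[4,1]
At step 2: evicted page 2

Answer: 2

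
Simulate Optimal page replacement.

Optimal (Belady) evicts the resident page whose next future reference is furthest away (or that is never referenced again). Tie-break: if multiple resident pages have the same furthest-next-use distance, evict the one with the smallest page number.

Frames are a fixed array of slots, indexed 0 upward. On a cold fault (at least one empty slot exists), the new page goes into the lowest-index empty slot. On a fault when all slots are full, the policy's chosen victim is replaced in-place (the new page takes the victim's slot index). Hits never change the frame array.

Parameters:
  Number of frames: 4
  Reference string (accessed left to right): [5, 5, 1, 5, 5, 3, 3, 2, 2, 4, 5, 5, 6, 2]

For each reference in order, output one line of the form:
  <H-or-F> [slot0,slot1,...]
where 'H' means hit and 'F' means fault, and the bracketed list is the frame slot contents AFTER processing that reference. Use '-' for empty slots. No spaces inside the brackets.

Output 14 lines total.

F [5,-,-,-]
H [5,-,-,-]
F [5,1,-,-]
H [5,1,-,-]
H [5,1,-,-]
F [5,1,3,-]
H [5,1,3,-]
F [5,1,3,2]
H [5,1,3,2]
F [5,4,3,2]
H [5,4,3,2]
H [5,4,3,2]
F [5,4,6,2]
H [5,4,6,2]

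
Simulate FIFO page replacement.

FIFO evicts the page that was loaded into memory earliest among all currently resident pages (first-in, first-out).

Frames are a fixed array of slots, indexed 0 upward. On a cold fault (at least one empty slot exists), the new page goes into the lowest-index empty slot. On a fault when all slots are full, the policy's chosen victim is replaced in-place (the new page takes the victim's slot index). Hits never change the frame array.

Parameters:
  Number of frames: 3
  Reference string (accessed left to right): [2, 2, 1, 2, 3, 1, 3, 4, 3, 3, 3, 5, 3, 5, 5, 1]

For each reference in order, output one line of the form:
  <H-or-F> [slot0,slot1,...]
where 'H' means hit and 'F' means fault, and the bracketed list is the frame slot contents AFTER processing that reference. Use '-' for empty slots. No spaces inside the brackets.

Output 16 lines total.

F [2,-,-]
H [2,-,-]
F [2,1,-]
H [2,1,-]
F [2,1,3]
H [2,1,3]
H [2,1,3]
F [4,1,3]
H [4,1,3]
H [4,1,3]
H [4,1,3]
F [4,5,3]
H [4,5,3]
H [4,5,3]
H [4,5,3]
F [4,5,1]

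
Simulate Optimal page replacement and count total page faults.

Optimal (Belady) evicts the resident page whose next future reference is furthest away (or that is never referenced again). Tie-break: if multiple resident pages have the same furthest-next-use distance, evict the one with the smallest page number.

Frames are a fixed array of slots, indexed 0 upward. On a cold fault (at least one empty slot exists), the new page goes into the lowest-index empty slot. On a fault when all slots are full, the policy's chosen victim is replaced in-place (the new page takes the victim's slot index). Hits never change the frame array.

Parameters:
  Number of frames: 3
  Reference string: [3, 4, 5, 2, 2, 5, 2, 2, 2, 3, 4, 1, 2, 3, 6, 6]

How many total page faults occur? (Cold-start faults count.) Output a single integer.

Step 0: ref 3 → FAULT, frames=[3,-,-]
Step 1: ref 4 → FAULT, frames=[3,4,-]
Step 2: ref 5 → FAULT, frames=[3,4,5]
Step 3: ref 2 → FAULT (evict 4), frames=[3,2,5]
Step 4: ref 2 → HIT, frames=[3,2,5]
Step 5: ref 5 → HIT, frames=[3,2,5]
Step 6: ref 2 → HIT, frames=[3,2,5]
Step 7: ref 2 → HIT, frames=[3,2,5]
Step 8: ref 2 → HIT, frames=[3,2,5]
Step 9: ref 3 → HIT, frames=[3,2,5]
Step 10: ref 4 → FAULT (evict 5), frames=[3,2,4]
Step 11: ref 1 → FAULT (evict 4), frames=[3,2,1]
Step 12: ref 2 → HIT, frames=[3,2,1]
Step 13: ref 3 → HIT, frames=[3,2,1]
Step 14: ref 6 → FAULT (evict 1), frames=[3,2,6]
Step 15: ref 6 → HIT, frames=[3,2,6]
Total faults: 7

Answer: 7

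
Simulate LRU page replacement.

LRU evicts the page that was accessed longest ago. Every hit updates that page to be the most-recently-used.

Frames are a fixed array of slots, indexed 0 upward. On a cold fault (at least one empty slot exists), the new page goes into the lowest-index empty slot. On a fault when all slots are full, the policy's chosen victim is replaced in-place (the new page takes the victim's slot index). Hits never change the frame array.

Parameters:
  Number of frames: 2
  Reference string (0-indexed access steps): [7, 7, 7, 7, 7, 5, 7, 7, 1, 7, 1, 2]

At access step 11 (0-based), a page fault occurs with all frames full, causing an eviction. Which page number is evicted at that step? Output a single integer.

Answer: 7

Derivation:
Step 0: ref 7 -> FAULT, frames=[7,-]
Step 1: ref 7 -> HIT, frames=[7,-]
Step 2: ref 7 -> HIT, frames=[7,-]
Step 3: ref 7 -> HIT, frames=[7,-]
Step 4: ref 7 -> HIT, frames=[7,-]
Step 5: ref 5 -> FAULT, frames=[7,5]
Step 6: ref 7 -> HIT, frames=[7,5]
Step 7: ref 7 -> HIT, frames=[7,5]
Step 8: ref 1 -> FAULT, evict 5, frames=[7,1]
Step 9: ref 7 -> HIT, frames=[7,1]
Step 10: ref 1 -> HIT, frames=[7,1]
Step 11: ref 2 -> FAULT, evict 7, frames=[2,1]
At step 11: evicted page 7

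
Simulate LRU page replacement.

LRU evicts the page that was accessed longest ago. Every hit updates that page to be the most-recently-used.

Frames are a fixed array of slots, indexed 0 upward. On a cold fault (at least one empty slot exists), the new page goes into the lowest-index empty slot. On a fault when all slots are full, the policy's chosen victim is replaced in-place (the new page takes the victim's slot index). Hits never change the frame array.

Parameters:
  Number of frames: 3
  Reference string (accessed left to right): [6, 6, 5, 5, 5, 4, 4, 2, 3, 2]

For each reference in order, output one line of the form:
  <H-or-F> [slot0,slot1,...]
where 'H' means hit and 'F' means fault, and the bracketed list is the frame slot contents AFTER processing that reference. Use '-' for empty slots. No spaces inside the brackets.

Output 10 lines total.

F [6,-,-]
H [6,-,-]
F [6,5,-]
H [6,5,-]
H [6,5,-]
F [6,5,4]
H [6,5,4]
F [2,5,4]
F [2,3,4]
H [2,3,4]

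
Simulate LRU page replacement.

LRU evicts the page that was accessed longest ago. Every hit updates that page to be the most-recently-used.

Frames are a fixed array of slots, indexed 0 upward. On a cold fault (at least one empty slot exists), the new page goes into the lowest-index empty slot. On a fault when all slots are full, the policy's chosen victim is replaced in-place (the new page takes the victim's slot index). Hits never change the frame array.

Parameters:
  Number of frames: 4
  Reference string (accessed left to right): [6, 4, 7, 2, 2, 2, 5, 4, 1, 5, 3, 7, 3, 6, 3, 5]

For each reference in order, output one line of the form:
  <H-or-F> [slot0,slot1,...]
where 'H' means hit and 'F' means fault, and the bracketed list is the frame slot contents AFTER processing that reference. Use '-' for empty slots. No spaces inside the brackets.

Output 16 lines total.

F [6,-,-,-]
F [6,4,-,-]
F [6,4,7,-]
F [6,4,7,2]
H [6,4,7,2]
H [6,4,7,2]
F [5,4,7,2]
H [5,4,7,2]
F [5,4,1,2]
H [5,4,1,2]
F [5,4,1,3]
F [5,7,1,3]
H [5,7,1,3]
F [5,7,6,3]
H [5,7,6,3]
H [5,7,6,3]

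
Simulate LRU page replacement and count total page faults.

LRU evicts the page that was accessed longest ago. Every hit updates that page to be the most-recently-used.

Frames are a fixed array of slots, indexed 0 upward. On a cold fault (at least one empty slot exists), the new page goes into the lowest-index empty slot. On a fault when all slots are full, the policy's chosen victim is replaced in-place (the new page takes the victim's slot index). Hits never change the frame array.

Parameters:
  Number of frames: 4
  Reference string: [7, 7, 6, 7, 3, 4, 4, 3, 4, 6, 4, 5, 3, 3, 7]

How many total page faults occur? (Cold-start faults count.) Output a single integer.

Answer: 6

Derivation:
Step 0: ref 7 → FAULT, frames=[7,-,-,-]
Step 1: ref 7 → HIT, frames=[7,-,-,-]
Step 2: ref 6 → FAULT, frames=[7,6,-,-]
Step 3: ref 7 → HIT, frames=[7,6,-,-]
Step 4: ref 3 → FAULT, frames=[7,6,3,-]
Step 5: ref 4 → FAULT, frames=[7,6,3,4]
Step 6: ref 4 → HIT, frames=[7,6,3,4]
Step 7: ref 3 → HIT, frames=[7,6,3,4]
Step 8: ref 4 → HIT, frames=[7,6,3,4]
Step 9: ref 6 → HIT, frames=[7,6,3,4]
Step 10: ref 4 → HIT, frames=[7,6,3,4]
Step 11: ref 5 → FAULT (evict 7), frames=[5,6,3,4]
Step 12: ref 3 → HIT, frames=[5,6,3,4]
Step 13: ref 3 → HIT, frames=[5,6,3,4]
Step 14: ref 7 → FAULT (evict 6), frames=[5,7,3,4]
Total faults: 6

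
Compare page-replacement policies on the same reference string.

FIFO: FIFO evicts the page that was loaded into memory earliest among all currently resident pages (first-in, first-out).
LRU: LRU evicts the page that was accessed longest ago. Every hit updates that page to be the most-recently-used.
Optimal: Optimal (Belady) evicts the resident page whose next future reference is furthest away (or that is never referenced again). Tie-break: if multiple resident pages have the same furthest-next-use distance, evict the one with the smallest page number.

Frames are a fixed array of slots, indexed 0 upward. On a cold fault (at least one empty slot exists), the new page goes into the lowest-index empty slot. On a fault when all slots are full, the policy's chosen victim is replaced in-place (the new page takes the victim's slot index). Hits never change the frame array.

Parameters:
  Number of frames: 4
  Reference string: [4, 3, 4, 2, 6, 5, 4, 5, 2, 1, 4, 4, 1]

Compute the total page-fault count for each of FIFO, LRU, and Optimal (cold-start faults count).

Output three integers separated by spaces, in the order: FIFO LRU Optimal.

--- FIFO ---
  step 0: ref 4 -> FAULT, frames=[4,-,-,-] (faults so far: 1)
  step 1: ref 3 -> FAULT, frames=[4,3,-,-] (faults so far: 2)
  step 2: ref 4 -> HIT, frames=[4,3,-,-] (faults so far: 2)
  step 3: ref 2 -> FAULT, frames=[4,3,2,-] (faults so far: 3)
  step 4: ref 6 -> FAULT, frames=[4,3,2,6] (faults so far: 4)
  step 5: ref 5 -> FAULT, evict 4, frames=[5,3,2,6] (faults so far: 5)
  step 6: ref 4 -> FAULT, evict 3, frames=[5,4,2,6] (faults so far: 6)
  step 7: ref 5 -> HIT, frames=[5,4,2,6] (faults so far: 6)
  step 8: ref 2 -> HIT, frames=[5,4,2,6] (faults so far: 6)
  step 9: ref 1 -> FAULT, evict 2, frames=[5,4,1,6] (faults so far: 7)
  step 10: ref 4 -> HIT, frames=[5,4,1,6] (faults so far: 7)
  step 11: ref 4 -> HIT, frames=[5,4,1,6] (faults so far: 7)
  step 12: ref 1 -> HIT, frames=[5,4,1,6] (faults so far: 7)
  FIFO total faults: 7
--- LRU ---
  step 0: ref 4 -> FAULT, frames=[4,-,-,-] (faults so far: 1)
  step 1: ref 3 -> FAULT, frames=[4,3,-,-] (faults so far: 2)
  step 2: ref 4 -> HIT, frames=[4,3,-,-] (faults so far: 2)
  step 3: ref 2 -> FAULT, frames=[4,3,2,-] (faults so far: 3)
  step 4: ref 6 -> FAULT, frames=[4,3,2,6] (faults so far: 4)
  step 5: ref 5 -> FAULT, evict 3, frames=[4,5,2,6] (faults so far: 5)
  step 6: ref 4 -> HIT, frames=[4,5,2,6] (faults so far: 5)
  step 7: ref 5 -> HIT, frames=[4,5,2,6] (faults so far: 5)
  step 8: ref 2 -> HIT, frames=[4,5,2,6] (faults so far: 5)
  step 9: ref 1 -> FAULT, evict 6, frames=[4,5,2,1] (faults so far: 6)
  step 10: ref 4 -> HIT, frames=[4,5,2,1] (faults so far: 6)
  step 11: ref 4 -> HIT, frames=[4,5,2,1] (faults so far: 6)
  step 12: ref 1 -> HIT, frames=[4,5,2,1] (faults so far: 6)
  LRU total faults: 6
--- Optimal ---
  step 0: ref 4 -> FAULT, frames=[4,-,-,-] (faults so far: 1)
  step 1: ref 3 -> FAULT, frames=[4,3,-,-] (faults so far: 2)
  step 2: ref 4 -> HIT, frames=[4,3,-,-] (faults so far: 2)
  step 3: ref 2 -> FAULT, frames=[4,3,2,-] (faults so far: 3)
  step 4: ref 6 -> FAULT, frames=[4,3,2,6] (faults so far: 4)
  step 5: ref 5 -> FAULT, evict 3, frames=[4,5,2,6] (faults so far: 5)
  step 6: ref 4 -> HIT, frames=[4,5,2,6] (faults so far: 5)
  step 7: ref 5 -> HIT, frames=[4,5,2,6] (faults so far: 5)
  step 8: ref 2 -> HIT, frames=[4,5,2,6] (faults so far: 5)
  step 9: ref 1 -> FAULT, evict 2, frames=[4,5,1,6] (faults so far: 6)
  step 10: ref 4 -> HIT, frames=[4,5,1,6] (faults so far: 6)
  step 11: ref 4 -> HIT, frames=[4,5,1,6] (faults so far: 6)
  step 12: ref 1 -> HIT, frames=[4,5,1,6] (faults so far: 6)
  Optimal total faults: 6

Answer: 7 6 6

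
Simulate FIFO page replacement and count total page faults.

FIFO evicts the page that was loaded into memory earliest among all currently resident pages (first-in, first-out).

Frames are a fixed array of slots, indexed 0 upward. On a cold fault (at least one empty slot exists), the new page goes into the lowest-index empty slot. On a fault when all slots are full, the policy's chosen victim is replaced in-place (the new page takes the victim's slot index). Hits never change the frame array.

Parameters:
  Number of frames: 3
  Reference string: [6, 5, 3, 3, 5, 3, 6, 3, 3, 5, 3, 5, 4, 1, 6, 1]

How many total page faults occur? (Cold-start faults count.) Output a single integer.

Answer: 6

Derivation:
Step 0: ref 6 → FAULT, frames=[6,-,-]
Step 1: ref 5 → FAULT, frames=[6,5,-]
Step 2: ref 3 → FAULT, frames=[6,5,3]
Step 3: ref 3 → HIT, frames=[6,5,3]
Step 4: ref 5 → HIT, frames=[6,5,3]
Step 5: ref 3 → HIT, frames=[6,5,3]
Step 6: ref 6 → HIT, frames=[6,5,3]
Step 7: ref 3 → HIT, frames=[6,5,3]
Step 8: ref 3 → HIT, frames=[6,5,3]
Step 9: ref 5 → HIT, frames=[6,5,3]
Step 10: ref 3 → HIT, frames=[6,5,3]
Step 11: ref 5 → HIT, frames=[6,5,3]
Step 12: ref 4 → FAULT (evict 6), frames=[4,5,3]
Step 13: ref 1 → FAULT (evict 5), frames=[4,1,3]
Step 14: ref 6 → FAULT (evict 3), frames=[4,1,6]
Step 15: ref 1 → HIT, frames=[4,1,6]
Total faults: 6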